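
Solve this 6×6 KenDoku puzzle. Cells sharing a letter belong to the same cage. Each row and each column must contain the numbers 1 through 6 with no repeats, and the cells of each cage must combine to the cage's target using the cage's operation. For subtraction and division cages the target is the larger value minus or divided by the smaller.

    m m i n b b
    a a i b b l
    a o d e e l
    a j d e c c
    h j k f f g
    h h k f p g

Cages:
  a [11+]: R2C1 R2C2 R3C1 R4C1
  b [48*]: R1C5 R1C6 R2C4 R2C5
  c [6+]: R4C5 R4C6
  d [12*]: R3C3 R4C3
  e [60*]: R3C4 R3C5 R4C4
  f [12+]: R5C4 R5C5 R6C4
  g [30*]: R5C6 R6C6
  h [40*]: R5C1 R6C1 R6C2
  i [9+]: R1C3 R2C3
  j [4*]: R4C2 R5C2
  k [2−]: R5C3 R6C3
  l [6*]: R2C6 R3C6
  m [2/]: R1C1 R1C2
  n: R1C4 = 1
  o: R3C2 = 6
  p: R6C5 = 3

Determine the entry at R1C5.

2

Cage n is given, leaving R1C4 = 1.
O is a freebie; hence R3C2 = 6.
Cage p is a single given cell, leaving R6C5 = 3.
The only place for 5 in row 1 is R1C3.
Cage i's pair has sum 9; hence R2C3 = 4.
Cage d's pair has product 12, leaving R3C3 = 2.
The two cells of cage d must have product 12; hence R4C3 = 6.
Cage k needs two cells with difference 2, so R5C3 = 3.
The two cells of cage k must have difference 2, which forces R6C3 = 1.
The only place for 3 in row 1 is R1C2.
The two cells of cage m must have quotient 2, so R1C1 = 6.
Column 5 needs a 6, and only R5C5 is open for it.
6 is placed in row 5; hence R5C6 = 5.
The two cells of cage g must have product 30; hence R6C6 = 6.
Column 6 now contains 6, leaving R2C6 = 2.
The two cells of cage l must have product 6, which forces R3C6 = 3.
Cage b has product 48, leaving R1C5 = 2.
2 is placed in column 6, leaving R1C6 = 4.
Cage b needs product 48, leaving R2C4 = 6.
2 is placed in row 2; hence R2C5 = 1.
Cage e needs product 60; hence R4C4 = 3.
2 is placed in column 5; hence R4C5 = 5.
4 is placed in column 6, leaving R4C6 = 1.
Cage a needs sum 11, so R2C1 = 3.
Row 2 now contains 1, so R2C2 = 5.
Cage a has sum 11, which forces R3C1 = 1.
Cage e has product 60, leaving R3C4 = 5.
5 is placed in column 5; hence R3C5 = 4.
Cage a needs sum 11, which forces R4C1 = 2.
Row 4 now contains 1, so R4C2 = 4.
Column 1 already has 2, so R5C1 = 4.
The two cells of cage j must have product 4, so R5C2 = 1.
4 is placed in row 5, leaving R5C4 = 2.
4 is placed in column 1, which forces R6C1 = 5.
Column 2 now contains 4, so R6C2 = 2.
Column 4 already has 2, which forces R6C4 = 4.
Filled in: 6 3 5 1 2 4 / 3 5 4 6 1 2 / 1 6 2 5 4 3 / 2 4 6 3 5 1 / 4 1 3 2 6 5 / 5 2 1 4 3 6.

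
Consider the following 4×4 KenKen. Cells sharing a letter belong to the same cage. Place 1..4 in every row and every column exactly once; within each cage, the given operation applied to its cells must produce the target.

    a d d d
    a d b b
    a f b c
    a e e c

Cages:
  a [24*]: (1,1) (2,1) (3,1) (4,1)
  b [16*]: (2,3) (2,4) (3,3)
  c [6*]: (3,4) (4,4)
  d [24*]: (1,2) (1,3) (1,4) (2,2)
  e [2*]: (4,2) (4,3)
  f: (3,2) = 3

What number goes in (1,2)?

Cage f is a single given cell; hence (3,2) = 3.
Row 3 already has 3, leaving (3,4) = 2.
Column 4 already has 2, which forces (4,4) = 3.
Cage d has product 24, so (1,3) = 3.
The 3 cells of cage b must have product 16, which forces (2,3) = 1.
Column 4 already has 2, so (2,4) = 4.
Row 3 now contains 2, so (3,3) = 4.
Column 3 already has 1; hence (4,3) = 2.
The 4 cells of cage a must have product 24, leaving (1,1) = 2.
The 4 cells of cage d must have product 24; hence (1,2) = 4.
Column 4 now contains 4; hence (1,4) = 1.
Cage a has product 24, which forces (2,1) = 3.
4 is placed in row 2; hence (2,2) = 2.
Row 3 now contains 4, which forces (3,1) = 1.
Cage a needs product 24, leaving (4,1) = 4.
Row 4 already has 2, leaving (4,2) = 1.
Completed grid: 2 4 3 1 / 3 2 1 4 / 1 3 4 2 / 4 1 2 3.

4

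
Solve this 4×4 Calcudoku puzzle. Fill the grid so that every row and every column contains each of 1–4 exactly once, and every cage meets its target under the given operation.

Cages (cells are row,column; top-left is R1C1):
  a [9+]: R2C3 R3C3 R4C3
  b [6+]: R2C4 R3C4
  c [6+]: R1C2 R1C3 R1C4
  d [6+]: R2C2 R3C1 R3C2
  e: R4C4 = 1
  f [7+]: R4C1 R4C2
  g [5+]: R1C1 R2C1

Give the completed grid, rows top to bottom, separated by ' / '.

E is a freebie, leaving R4C4 = 1.
The only place for 4 in row 1 is R1C1.
Cage g needs two cells with sum 5, leaving R2C1 = 1.
Column 1 already has 4, so R4C1 = 3.
Cage f's pair has sum 7, so R4C2 = 4.
4 is placed in row 4, leaving R4C3 = 2.
Cage d needs sum 6, which forces R2C2 = 3.
Row 2 already has 3, which forces R2C3 = 4.
4 is placed in row 2, so R2C4 = 2.
3 is placed in column 1; hence R3C1 = 2.
The 3 cells of cage d must have sum 6; hence R3C2 = 1.
Column 3 already has 4; hence R3C3 = 3.
Column 4 now contains 2, which forces R3C4 = 4.
Column 2 already has 1, leaving R1C2 = 2.
Column 3 now contains 3; hence R1C3 = 1.
Column 4 now contains 2; hence R1C4 = 3.

4 2 1 3 / 1 3 4 2 / 2 1 3 4 / 3 4 2 1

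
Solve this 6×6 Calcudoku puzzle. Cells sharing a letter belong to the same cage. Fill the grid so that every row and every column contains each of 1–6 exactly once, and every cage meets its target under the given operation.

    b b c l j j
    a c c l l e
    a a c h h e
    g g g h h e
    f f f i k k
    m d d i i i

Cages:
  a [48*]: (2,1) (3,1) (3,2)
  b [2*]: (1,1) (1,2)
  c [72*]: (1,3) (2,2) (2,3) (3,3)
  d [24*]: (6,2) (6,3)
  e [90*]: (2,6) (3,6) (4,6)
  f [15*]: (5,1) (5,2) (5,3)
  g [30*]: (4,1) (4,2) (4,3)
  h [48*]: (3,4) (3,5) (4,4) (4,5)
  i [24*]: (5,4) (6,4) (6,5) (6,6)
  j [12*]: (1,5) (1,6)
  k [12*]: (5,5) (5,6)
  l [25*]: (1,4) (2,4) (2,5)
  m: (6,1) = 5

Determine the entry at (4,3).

1

Cage l has product 25, which forces (1,4) = 5.
Cage l has product 25; hence (2,4) = 1.
Cage l has product 25, so (2,5) = 5.
M is a freebie, leaving (6,1) = 5.
The only place for 5 in row 3 is (3,6).
In column 6, 1 can only go at (6,6), so (6,6) = 1.
Cage i needs product 24, leaving (5,4) = 4.
The only place for 6 in row 1 is (1,3).
Cage d's pair has product 24; hence (6,2) = 6.
Column 3 already has 6, so (6,3) = 4.
The 4 cells of cage c must have product 72, which forces (2,3) = 3.
3 is placed in row 2, leaving (2,6) = 6.
Column 6 already has 6, which forces (4,6) = 3.
Column 6 already has 6, leaving (5,6) = 2.
Cage j needs two cells with product 12, which forces (1,5) = 3.
Column 6 now contains 3; hence (1,6) = 4.
Cage g needs product 30, leaving (4,1) = 6.
6 is placed in row 4, leaving (4,4) = 2.
Row 5 now contains 2; hence (5,5) = 6.
Column 4 now contains 2, so (6,4) = 3.
Column 5 already has 3, leaving (6,5) = 2.
Cage a has product 48, so (2,1) = 4.
Row 2 already has 4, so (2,2) = 2.
6 is placed in column 1; hence (3,1) = 3.
Cage a has product 48, which forces (3,2) = 4.
Column 4 already has 3, which forces (3,4) = 6.
Row 3 now contains 4, leaving (3,5) = 1.
1 is placed in column 5, so (4,5) = 4.
Column 1 already has 3, so (5,1) = 1.
Row 5 already has 1, leaving (5,3) = 5.
1 is placed in column 1, which forces (1,1) = 2.
Column 2 now contains 2; hence (1,2) = 1.
1 is placed in row 3, leaving (3,3) = 2.
Cage g needs product 30, so (4,2) = 5.
5 is placed in column 3; hence (4,3) = 1.
5 is placed in row 5, which forces (5,2) = 3.
Completed grid: 2 1 6 5 3 4 / 4 2 3 1 5 6 / 3 4 2 6 1 5 / 6 5 1 2 4 3 / 1 3 5 4 6 2 / 5 6 4 3 2 1.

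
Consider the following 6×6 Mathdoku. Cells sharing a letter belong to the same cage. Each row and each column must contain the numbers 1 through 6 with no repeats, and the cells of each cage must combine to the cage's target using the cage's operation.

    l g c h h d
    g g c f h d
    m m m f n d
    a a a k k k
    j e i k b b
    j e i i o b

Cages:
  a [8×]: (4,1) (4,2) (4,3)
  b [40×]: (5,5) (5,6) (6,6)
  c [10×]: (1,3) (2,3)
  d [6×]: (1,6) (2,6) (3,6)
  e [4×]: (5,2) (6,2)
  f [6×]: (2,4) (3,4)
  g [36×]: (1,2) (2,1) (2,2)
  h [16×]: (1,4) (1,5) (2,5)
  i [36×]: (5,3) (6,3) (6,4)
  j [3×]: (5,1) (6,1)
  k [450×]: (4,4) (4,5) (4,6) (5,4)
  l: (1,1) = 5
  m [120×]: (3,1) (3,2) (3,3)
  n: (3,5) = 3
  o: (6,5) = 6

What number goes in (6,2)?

L is a freebie; hence (1,1) = 5.
Row 1 now contains 5, so (1,3) = 2.
Row 1 already has 2; hence (1,4) = 4.
Row 1 already has 4, so (1,5) = 1.
Row 1 now contains 1, so (1,6) = 3.
Column 3 already has 2, which forces (2,3) = 5.
Cage n is a single given cell, which forces (3,5) = 3.
Cage k needs product 450; hence (5,4) = 5.
Cage o is a single given cell, so (6,5) = 6.
3 is placed in row 1, which forces (1,2) = 6.
Cage h has product 16; hence (2,5) = 4.
The 3 cells of cage m must have product 120, which forces (3,2) = 5.
The 4 cells of cage k must have product 450, which forces (4,4) = 3.
6 is placed in column 5; hence (4,5) = 5.
Cage k has product 450, so (4,6) = 6.
Column 5 now contains 4, leaving (5,5) = 2.
Row 5 now contains 2, so (5,6) = 4.
Column 4 already has 3; hence (6,4) = 2.
Cage b needs product 40; hence (6,6) = 5.
Row 5 now contains 4; hence (5,2) = 1.
Cage i has product 36, which forces (5,3) = 6.
Cage e's pair has product 4, so (6,2) = 4.
Cage i needs product 36, so (6,3) = 3.
Cage m has product 120, leaving (3,1) = 6.
Column 3 already has 6, which forces (3,3) = 4.
Row 3 now contains 6, leaving (3,4) = 1.
Row 3 now contains 1, so (3,6) = 2.
Column 2 already has 4; hence (4,2) = 2.
Column 3 now contains 4, leaving (4,3) = 1.
Row 5 already has 1, which forces (5,1) = 3.
3 is placed in row 6, so (6,1) = 1.
3 is placed in column 1, which forces (2,1) = 2.
Column 2 now contains 2, so (2,2) = 3.
Column 4 already has 1, leaving (2,4) = 6.
Column 6 now contains 2, which forces (2,6) = 1.
1 is placed in row 4, which forces (4,1) = 4.
Filled in: 5 6 2 4 1 3 / 2 3 5 6 4 1 / 6 5 4 1 3 2 / 4 2 1 3 5 6 / 3 1 6 5 2 4 / 1 4 3 2 6 5.

4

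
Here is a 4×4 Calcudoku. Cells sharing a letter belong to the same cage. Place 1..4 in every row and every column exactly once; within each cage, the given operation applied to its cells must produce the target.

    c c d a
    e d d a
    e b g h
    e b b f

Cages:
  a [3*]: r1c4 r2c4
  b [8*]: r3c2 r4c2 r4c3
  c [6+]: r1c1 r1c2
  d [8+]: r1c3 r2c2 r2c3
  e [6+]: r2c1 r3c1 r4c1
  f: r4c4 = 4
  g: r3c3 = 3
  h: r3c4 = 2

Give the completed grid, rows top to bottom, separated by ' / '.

Cage g is given, which forces r3c3 = 3.
Cage h is a single given cell, leaving r3c4 = 2.
Cage f is given, which forces r4c4 = 4.
Row 3 now contains 2, so r3c1 = 1.
Cage b needs product 8; hence r3c2 = 4.
The two cells of cage c must have sum 6; hence r1c1 = 4.
Column 2 now contains 4; hence r1c2 = 2.
Row 1 already has 2, so r1c3 = 1.
Row 1 already has 1, so r1c4 = 3.
Column 2 now contains 2; hence r2c2 = 3.
Column 3 now contains 1, which forces r2c3 = 4.
Column 4 now contains 3, leaving r2c4 = 1.
Column 2 now contains 2, so r4c2 = 1.
Column 3 now contains 1, which forces r4c3 = 2.
Row 2 already has 3, leaving r2c1 = 2.
Row 4 now contains 2, so r4c1 = 3.

4 2 1 3 / 2 3 4 1 / 1 4 3 2 / 3 1 2 4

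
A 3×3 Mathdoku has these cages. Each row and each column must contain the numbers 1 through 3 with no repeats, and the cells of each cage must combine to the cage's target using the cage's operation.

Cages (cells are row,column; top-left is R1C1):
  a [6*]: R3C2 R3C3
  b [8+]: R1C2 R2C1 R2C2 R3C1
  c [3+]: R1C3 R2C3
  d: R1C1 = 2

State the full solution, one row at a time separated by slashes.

2 3 1 / 3 1 2 / 1 2 3

Cage d is a single given cell, leaving R1C1 = 2.
Row 1 now contains 2, leaving R1C3 = 1.
Column 3 now contains 1; hence R2C3 = 2.
Column 3 already has 2, which forces R3C3 = 3.
Row 1 now contains 1, so R1C2 = 3.
Cage b has sum 8, so R2C1 = 3.
Cage b has sum 8, leaving R2C2 = 1.
Row 3 already has 3; hence R3C1 = 1.
Row 3 already has 3; hence R3C2 = 2.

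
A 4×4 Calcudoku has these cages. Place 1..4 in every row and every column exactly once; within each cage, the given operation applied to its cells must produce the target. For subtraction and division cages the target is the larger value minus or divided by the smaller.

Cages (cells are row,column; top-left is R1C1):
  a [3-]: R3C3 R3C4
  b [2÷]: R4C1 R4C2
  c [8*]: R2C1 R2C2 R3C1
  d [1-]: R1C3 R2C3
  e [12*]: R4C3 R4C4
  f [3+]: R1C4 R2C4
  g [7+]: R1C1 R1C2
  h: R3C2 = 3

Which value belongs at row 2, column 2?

H is a freebie, leaving R3C2 = 3.
Cage g's pair has sum 7, which forces R1C1 = 3.
3 is placed in column 2; hence R1C2 = 4.
The only place for 3 in row 2 is R2C3.
Cage d needs two cells with difference 1, which forces R1C3 = 2.
Row 1 already has 2, so R1C4 = 1.
1 is placed in column 4, which forces R2C4 = 2.
1 is placed in column 4, leaving R3C4 = 4.
Column 3 already has 3, leaving R4C3 = 4.
Cage e needs two cells with product 12, so R4C4 = 3.
The 3 cells of cage c must have product 8, leaving R2C1 = 4.
Row 2 now contains 2; hence R2C2 = 1.
Cage c has product 8, so R3C1 = 2.
4 is placed in row 3, which forces R3C3 = 1.
Column 1 already has 2; hence R4C1 = 1.
1 is placed in column 2, which forces R4C2 = 2.
The full grid is 3 4 2 1 / 4 1 3 2 / 2 3 1 4 / 1 2 4 3.

1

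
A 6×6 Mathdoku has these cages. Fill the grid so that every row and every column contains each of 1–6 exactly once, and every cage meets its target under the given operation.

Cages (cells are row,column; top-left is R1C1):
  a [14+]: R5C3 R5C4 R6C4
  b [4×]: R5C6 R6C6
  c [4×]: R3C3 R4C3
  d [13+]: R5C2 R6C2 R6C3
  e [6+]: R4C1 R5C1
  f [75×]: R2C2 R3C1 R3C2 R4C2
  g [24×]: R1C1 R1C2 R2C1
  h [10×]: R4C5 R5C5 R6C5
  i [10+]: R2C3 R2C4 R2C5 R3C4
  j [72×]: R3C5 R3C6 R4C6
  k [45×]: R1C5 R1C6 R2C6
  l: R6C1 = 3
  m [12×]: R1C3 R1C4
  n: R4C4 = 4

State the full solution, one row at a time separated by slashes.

1 4 6 2 3 5 / 6 5 2 1 4 3 / 5 1 4 3 6 2 / 2 3 1 4 5 6 / 4 6 3 5 2 1 / 3 2 5 6 1 4

Cage k needs product 45; hence R1C5 = 3.
Cage k needs product 45, which forces R1C6 = 5.
The 3 cells of cage k must have product 45, leaving R2C6 = 3.
Cage f has product 75; hence R3C1 = 5.
Cage n is given, so R4C4 = 4.
Row 4 now contains 4, which forces R4C6 = 6.
Cage l is a single given cell, leaving R6C1 = 3.
The two cells of cage c must have product 4, which forces R3C3 = 4.
Cage j has product 72, leaving R3C5 = 6.
Cage j has product 72, so R3C6 = 2.
Cage e's pair has sum 6; hence R4C1 = 2.
Row 4 now contains 4, which forces R4C3 = 1.
1 is placed in row 4, which forces R4C5 = 5.
Cage e's pair has sum 6, so R5C1 = 4.
Row 5 now contains 4; hence R5C6 = 1.
1 is placed in column 6, which forces R6C6 = 4.
Cage g needs product 24, so R1C2 = 4.
Cage f needs product 75; hence R2C2 = 5.
Cage f has product 75; hence R3C2 = 1.
Row 3 already has 1; hence R3C4 = 3.
Row 4 now contains 5, so R4C2 = 3.
1 is placed in row 5, leaving R5C5 = 2.
Cage h has product 10; hence R6C5 = 1.
Cage i needs sum 10, so R2C3 = 2.
Cage i has sum 10, leaving R2C4 = 1.
Column 5 already has 1; hence R2C5 = 4.
Row 5 now contains 2, leaving R5C2 = 6.
Cage a needs sum 14, which forces R5C3 = 3.
6 is placed in row 5, which forces R5C4 = 5.
The 3 cells of cage d must have sum 13; hence R6C2 = 2.
Cage d has sum 13, which forces R6C3 = 5.
Column 4 already has 5; hence R6C4 = 6.
The 3 cells of cage g must have product 24; hence R1C1 = 1.
Column 3 already has 2, leaving R1C3 = 6.
Column 4 now contains 6, which forces R1C4 = 2.
1 is placed in row 2, leaving R2C1 = 6.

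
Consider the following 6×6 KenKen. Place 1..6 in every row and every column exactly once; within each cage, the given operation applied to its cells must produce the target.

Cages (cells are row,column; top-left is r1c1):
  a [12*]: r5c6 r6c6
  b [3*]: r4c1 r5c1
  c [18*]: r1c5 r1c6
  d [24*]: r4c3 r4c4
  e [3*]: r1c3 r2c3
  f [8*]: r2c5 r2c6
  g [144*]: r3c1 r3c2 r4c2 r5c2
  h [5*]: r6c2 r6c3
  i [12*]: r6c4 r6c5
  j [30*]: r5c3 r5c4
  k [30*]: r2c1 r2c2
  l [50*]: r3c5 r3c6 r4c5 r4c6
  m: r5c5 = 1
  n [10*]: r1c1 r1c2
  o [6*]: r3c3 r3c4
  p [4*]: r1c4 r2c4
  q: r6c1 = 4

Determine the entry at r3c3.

M is a freebie, so r5c5 = 1.
Cage q is a single given cell, so r6c1 = 4.
Cage b's pair has product 3, so r4c1 = 1.
1 is placed in row 4, leaving r4c6 = 5.
Row 5 now contains 1, which forces r5c1 = 3.
Cage l needs product 50; hence r3c5 = 5.
Column 6 now contains 5, leaving r3c6 = 1.
5 is placed in row 4; hence r4c5 = 2.
Column 5 already has 2, so r6c5 = 6.
Column 5 now contains 6, which forces r1c5 = 3.
Cage c needs two cells with product 18, leaving r1c6 = 6.
Column 5 already has 2, leaving r2c5 = 4.
Cage f needs two cells with product 8, leaving r2c6 = 2.
Column 6 already has 6, which forces r5c6 = 4.
Row 6 already has 6, leaving r6c4 = 2.
Column 6 already has 2, so r6c6 = 3.
Row 1 already has 3, which forces r1c3 = 1.
The two cells of cage p must have product 4; hence r1c4 = 4.
Cage e needs two cells with product 3, which forces r2c3 = 3.
Row 2 already has 4, which forces r2c4 = 1.
The two cells of cage o must have product 6, which forces r3c3 = 2.
Column 4 now contains 2; hence r3c4 = 3.
Column 4 now contains 4, leaving r4c4 = 6.
Column 4 now contains 6, which forces r5c4 = 5.
Column 3 already has 1, which forces r6c3 = 5.
2 is placed in row 3, so r3c1 = 6.
Row 3 now contains 3, so r3c2 = 4.
Cage g has product 144, so r4c2 = 3.
Row 4 already has 6; hence r4c3 = 4.
Cage g needs product 144, leaving r5c2 = 2.
Row 5 already has 5, leaving r5c3 = 6.
Row 6 now contains 5, leaving r6c2 = 1.
Cage n's pair has product 10, leaving r1c1 = 2.
Column 2 now contains 2, so r1c2 = 5.
6 is placed in column 1, which forces r2c1 = 5.
Cage k needs two cells with product 30, leaving r2c2 = 6.
Completed grid: 2 5 1 4 3 6 / 5 6 3 1 4 2 / 6 4 2 3 5 1 / 1 3 4 6 2 5 / 3 2 6 5 1 4 / 4 1 5 2 6 3.

2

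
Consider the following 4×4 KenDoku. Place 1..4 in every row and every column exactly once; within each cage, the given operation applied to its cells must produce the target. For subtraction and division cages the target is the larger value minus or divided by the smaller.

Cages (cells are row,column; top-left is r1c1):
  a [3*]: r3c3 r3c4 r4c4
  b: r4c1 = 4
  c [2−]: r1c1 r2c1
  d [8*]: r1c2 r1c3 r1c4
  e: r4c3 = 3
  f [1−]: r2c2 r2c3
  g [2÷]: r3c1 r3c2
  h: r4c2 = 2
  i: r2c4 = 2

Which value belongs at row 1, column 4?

4

I is a freebie, so r2c4 = 2.
Cage a has product 3, so r3c3 = 1.
Cage a needs product 3, leaving r3c4 = 3.
Cage b is given, which forces r4c1 = 4.
H is a freebie, so r4c2 = 2.
Cage e is given, leaving r4c3 = 3.
Cage a has product 3, which forces r4c4 = 1.
Cage d has product 8, which forces r1c2 = 1.
The 3 cells of cage d must have product 8, so r1c3 = 2.
Column 4 already has 1, so r1c4 = 4.
The two cells of cage f must have difference 1; hence r2c2 = 3.
Column 3 already has 3, leaving r2c3 = 4.
4 is placed in column 1, which forces r3c1 = 2.
Column 2 now contains 2, which forces r3c2 = 4.
1 is placed in row 1, which forces r1c1 = 3.
Row 2 now contains 3, so r2c1 = 1.
Filled in: 3 1 2 4 / 1 3 4 2 / 2 4 1 3 / 4 2 3 1.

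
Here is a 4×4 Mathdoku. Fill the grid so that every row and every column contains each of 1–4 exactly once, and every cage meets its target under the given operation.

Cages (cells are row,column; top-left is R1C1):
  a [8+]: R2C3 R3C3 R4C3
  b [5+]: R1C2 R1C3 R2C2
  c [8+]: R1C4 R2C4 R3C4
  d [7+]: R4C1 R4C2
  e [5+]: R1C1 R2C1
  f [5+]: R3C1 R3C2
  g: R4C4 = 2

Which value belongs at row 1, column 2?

1

Cage g is a single given cell, which forces R4C4 = 2.
The only place for 1 in row 4 is R4C3.
Cage b needs sum 5; hence R1C2 = 1.
1 is placed in column 3, leaving R1C3 = 2.
Cage b needs sum 5, so R2C2 = 2.
The two cells of cage e must have sum 5; hence R1C1 = 4.
Row 1 already has 4, so R1C4 = 3.
The two cells of cage e must have sum 5; hence R2C1 = 1.
Row 2 already has 1; hence R2C4 = 4.
1 is placed in column 1, leaving R3C1 = 2.
Column 4 already has 4, leaving R3C4 = 1.
Column 1 now contains 4, which forces R4C1 = 3.
Row 4 already has 3, leaving R4C2 = 4.
Row 2 now contains 4, which forces R2C3 = 3.
4 is placed in column 2, leaving R3C2 = 3.
Cage a has sum 8; hence R3C3 = 4.
The full grid is 4 1 2 3 / 1 2 3 4 / 2 3 4 1 / 3 4 1 2.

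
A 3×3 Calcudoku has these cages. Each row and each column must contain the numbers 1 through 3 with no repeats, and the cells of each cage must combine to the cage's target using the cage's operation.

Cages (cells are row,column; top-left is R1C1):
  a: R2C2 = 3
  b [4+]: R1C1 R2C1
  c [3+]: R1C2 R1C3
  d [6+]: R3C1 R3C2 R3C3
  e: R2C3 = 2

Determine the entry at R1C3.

A is a freebie, so R2C2 = 3.
E is a freebie, leaving R2C3 = 2.
The two cells of cage b must have sum 4, so R1C1 = 3.
The two cells of cage c must have sum 3, so R1C2 = 2.
Column 3 now contains 2, so R1C3 = 1.
Row 2 now contains 3; hence R2C1 = 1.
1 is placed in column 1, leaving R3C1 = 2.
Column 2 now contains 2, which forces R3C2 = 1.
Column 3 already has 1, leaving R3C3 = 3.
The full grid is 3 2 1 / 1 3 2 / 2 1 3.

1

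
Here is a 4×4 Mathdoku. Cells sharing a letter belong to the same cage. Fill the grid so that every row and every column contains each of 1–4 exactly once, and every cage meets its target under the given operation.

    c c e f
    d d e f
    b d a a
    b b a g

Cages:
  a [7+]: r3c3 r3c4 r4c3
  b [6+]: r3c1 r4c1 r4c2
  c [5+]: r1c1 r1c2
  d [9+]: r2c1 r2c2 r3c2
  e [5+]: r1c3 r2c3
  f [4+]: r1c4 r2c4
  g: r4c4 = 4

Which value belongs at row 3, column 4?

2

Cage g is a single given cell, leaving r4c4 = 4.
The only place for 2 in column 4 is r3c4.
In row 3, 1 can only go at r3c1, so r3c1 = 1.
The only place for 1 in row 4 is r4c3.
The 3 cells of cage a must have sum 7; hence r3c3 = 4.
4 is placed in row 3, leaving r3c2 = 3.
Column 2 already has 3; hence r4c2 = 2.
The two cells of cage c must have sum 5, so r1c1 = 4.
2 is placed in column 2, so r1c2 = 1.
1 is placed in row 1; hence r1c4 = 3.
Cage d needs sum 9, leaving r2c1 = 2.
2 is placed in column 2, so r2c2 = 4.
Row 2 already has 2, which forces r2c3 = 3.
Column 4 already has 3, which forces r2c4 = 1.
Row 4 now contains 2, so r4c1 = 3.
Row 1 already has 3, which forces r1c3 = 2.
Completed grid: 4 1 2 3 / 2 4 3 1 / 1 3 4 2 / 3 2 1 4.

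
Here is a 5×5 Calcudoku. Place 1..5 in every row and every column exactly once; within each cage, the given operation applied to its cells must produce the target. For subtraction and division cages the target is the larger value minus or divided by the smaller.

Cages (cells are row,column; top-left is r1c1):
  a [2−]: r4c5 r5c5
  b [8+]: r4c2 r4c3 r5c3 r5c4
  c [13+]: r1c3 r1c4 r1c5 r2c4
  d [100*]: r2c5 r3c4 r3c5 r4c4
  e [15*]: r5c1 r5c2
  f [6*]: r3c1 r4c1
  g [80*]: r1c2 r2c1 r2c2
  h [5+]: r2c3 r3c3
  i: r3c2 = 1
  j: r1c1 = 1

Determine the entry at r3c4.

Cage j is given, so r1c1 = 1.
The 3 cells of cage g must have product 80, leaving r1c2 = 4.
The 3 cells of cage g must have product 80, leaving r2c1 = 4.
Cage g has product 80; hence r2c2 = 5.
I is a freebie, which forces r3c2 = 1.
Column 2 already has 5, which forces r5c2 = 3.
The 4 cells of cage c must have sum 13, which forces r2c4 = 3.
Cage d needs product 100, which forces r3c5 = 5.
Column 2 already has 3, which forces r4c2 = 2.
Cage d needs product 100, which forces r4c4 = 5.
Row 5 now contains 3, leaving r5c1 = 5.
Cage c needs sum 13, which forces r1c3 = 5.
Column 4 already has 5; hence r1c4 = 2.
Cage c needs sum 13, leaving r1c5 = 3.
Cage f's pair has product 6, so r3c1 = 2.
Column 4 already has 2; hence r3c4 = 4.
Row 4 already has 2, leaving r4c1 = 3.
3 is placed in row 4, leaving r4c3 = 1.
Column 5 now contains 3, leaving r4c5 = 4.
Column 4 already has 2, so r5c4 = 1.
1 is placed in row 5, so r5c5 = 2.
Column 3 already has 1, leaving r2c3 = 2.
2 is placed in column 5, leaving r2c5 = 1.
Row 3 already has 4, leaving r3c3 = 3.
Row 5 already has 2, so r5c3 = 4.
Filled in: 1 4 5 2 3 / 4 5 2 3 1 / 2 1 3 4 5 / 3 2 1 5 4 / 5 3 4 1 2.

4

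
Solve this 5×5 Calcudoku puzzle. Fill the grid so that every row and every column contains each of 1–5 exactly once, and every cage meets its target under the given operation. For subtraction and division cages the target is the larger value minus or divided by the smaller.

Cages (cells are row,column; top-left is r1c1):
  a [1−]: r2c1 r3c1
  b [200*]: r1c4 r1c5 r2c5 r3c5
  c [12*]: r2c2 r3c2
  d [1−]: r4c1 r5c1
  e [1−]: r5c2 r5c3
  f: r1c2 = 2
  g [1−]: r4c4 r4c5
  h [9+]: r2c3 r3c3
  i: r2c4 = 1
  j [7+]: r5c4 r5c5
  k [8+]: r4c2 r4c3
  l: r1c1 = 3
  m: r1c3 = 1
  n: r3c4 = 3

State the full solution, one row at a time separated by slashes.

Cage l is a single given cell, leaving r1c1 = 3.
Cage f is given, leaving r1c2 = 2.
Cage m is given, which forces r1c3 = 1.
Cage b has product 200; hence r1c4 = 5.
Row 1 now contains 2; hence r1c5 = 4.
I is a freebie, leaving r2c4 = 1.
Cage n is a single given cell, so r3c4 = 3.
Cage c needs two cells with product 12, leaving r2c2 = 3.
Row 3 now contains 3, leaving r3c2 = 4.
Row 3 already has 4, so r3c3 = 5.
Row 3 now contains 5; hence r3c5 = 2.
3 is placed in column 2; hence r4c2 = 5.
Column 3 now contains 5, leaving r4c3 = 3.
Row 4 now contains 3, leaving r4c5 = 1.
Column 2 already has 5, so r5c2 = 1.
The two cells of cage a must have difference 1; hence r2c1 = 2.
Column 3 now contains 5, leaving r2c3 = 4.
2 is placed in column 5, which forces r2c5 = 5.
Row 3 now contains 5, leaving r3c1 = 1.
Cage d's pair has difference 1, so r4c1 = 4.
Cage g needs two cells with difference 1, which forces r4c4 = 2.
Cage d needs two cells with difference 1, so r5c1 = 5.
Cage e's pair has difference 1; hence r5c3 = 2.
2 is placed in column 4; hence r5c4 = 4.
5 is placed in column 5, so r5c5 = 3.

3 2 1 5 4 / 2 3 4 1 5 / 1 4 5 3 2 / 4 5 3 2 1 / 5 1 2 4 3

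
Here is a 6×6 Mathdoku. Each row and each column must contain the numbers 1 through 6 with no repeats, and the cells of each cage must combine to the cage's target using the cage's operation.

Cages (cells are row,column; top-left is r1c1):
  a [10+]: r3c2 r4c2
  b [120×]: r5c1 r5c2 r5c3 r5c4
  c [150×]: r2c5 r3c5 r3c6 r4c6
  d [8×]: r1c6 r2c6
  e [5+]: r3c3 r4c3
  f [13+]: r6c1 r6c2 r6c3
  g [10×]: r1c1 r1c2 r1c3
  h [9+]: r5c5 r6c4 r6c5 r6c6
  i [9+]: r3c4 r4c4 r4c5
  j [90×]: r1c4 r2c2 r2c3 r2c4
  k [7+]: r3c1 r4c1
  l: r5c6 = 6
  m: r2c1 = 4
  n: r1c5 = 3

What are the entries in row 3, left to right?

N is a freebie, which forces r1c5 = 3.
M is a freebie; hence r2c1 = 4.
Row 2 already has 4, so r2c6 = 2.
L is a freebie; hence r5c6 = 6.
Column 6 already has 2, so r1c6 = 4.
The only place for 6 in row 1 is r1c4.
The only place for 6 in row 2 is r2c5.
Cage c needs product 150, leaving r3c5 = 5.
Cage c needs product 150, so r3c6 = 1.
The 4 cells of cage c must have product 150; hence r4c6 = 5.
Column 6 already has 5; hence r6c6 = 3.
Cage k's pair has sum 7, which forces r3c1 = 6.
Row 3 already has 6, so r3c2 = 4.
Cage k's pair has sum 7, which forces r4c1 = 1.
Column 2 already has 4; hence r4c2 = 6.
Cage h needs sum 9, so r5c5 = 1.
Cage h has sum 9, leaving r6c4 = 1.
Cage h has sum 9; hence r6c5 = 4.
Cage i needs sum 9, so r3c4 = 3.
Cage i needs sum 9; hence r4c4 = 4.
Column 5 now contains 4, leaving r4c5 = 2.
Cage f has sum 13, leaving r6c3 = 6.
3 is placed in column 4, so r2c4 = 5.
3 is placed in row 3, which forces r3c3 = 2.
2 is placed in row 4, which forces r4c3 = 3.
Cage b needs product 120; hence r5c3 = 4.
Column 4 already has 5, leaving r5c4 = 2.
The 4 cells of cage j must have product 90, leaving r2c2 = 3.
3 is placed in column 3, which forces r2c3 = 1.
3 is placed in column 2, so r5c2 = 5.
Column 2 already has 5, so r6c2 = 2.
Cage g has product 10, which forces r1c1 = 2.
Column 2 already has 2; hence r1c2 = 1.
1 is placed in column 3, so r1c3 = 5.
Row 5 now contains 5, leaving r5c1 = 3.
Row 6 now contains 2, leaving r6c1 = 5.
Filled in: 2 1 5 6 3 4 / 4 3 1 5 6 2 / 6 4 2 3 5 1 / 1 6 3 4 2 5 / 3 5 4 2 1 6 / 5 2 6 1 4 3.

6 4 2 3 5 1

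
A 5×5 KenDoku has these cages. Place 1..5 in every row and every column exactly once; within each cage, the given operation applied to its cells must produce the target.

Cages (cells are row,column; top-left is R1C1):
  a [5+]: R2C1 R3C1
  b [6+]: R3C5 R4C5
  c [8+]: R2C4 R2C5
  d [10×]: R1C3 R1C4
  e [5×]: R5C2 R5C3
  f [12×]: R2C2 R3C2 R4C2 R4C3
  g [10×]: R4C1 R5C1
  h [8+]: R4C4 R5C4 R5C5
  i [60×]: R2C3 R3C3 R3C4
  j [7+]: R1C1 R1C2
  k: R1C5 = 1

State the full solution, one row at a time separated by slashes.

3 4 5 2 1 / 1 2 4 3 5 / 4 1 3 5 2 / 5 3 2 1 4 / 2 5 1 4 3

Cage k is given, leaving R1C5 = 1.
The pair R2C4/R2C5 in row 2 holds {3, 5}, which forces R2C3 = 4.
The two cells of cage g must have product 10, leaving R4C1 = 5.
{1, 5} are confined to R5C2 and R5C3 in row 5, leaving R5C1 = 2.
Column 1 now contains 2, which forces R2C1 = 1.
1 is placed in row 2, which forces R2C2 = 2.
Cage a needs two cells with sum 5, so R3C1 = 4.
Row 3 already has 4; hence R3C5 = 2.
Cage h needs sum 8, which forces R4C4 = 1.
Column 5 already has 2, leaving R4C5 = 4.
4 is placed in column 5, which forces R5C5 = 3.
Column 1 already has 4, so R1C1 = 3.
The two cells of cage j must have sum 7, so R1C2 = 4.
Cage c's pair has sum 8, so R2C4 = 3.
3 is placed in column 5, which forces R2C5 = 5.
The 4 cells of cage f must have product 12, leaving R3C2 = 1.
3 is placed in column 4, leaving R3C4 = 5.
Row 4 now contains 4; hence R4C2 = 3.
1 is placed in row 4, which forces R4C3 = 2.
Column 2 already has 1, so R5C2 = 5.
Row 5 already has 5, which forces R5C3 = 1.
Row 5 already has 3, so R5C4 = 4.
Column 3 already has 2, so R1C3 = 5.
Column 4 now contains 5, so R1C4 = 2.
5 is placed in row 3, which forces R3C3 = 3.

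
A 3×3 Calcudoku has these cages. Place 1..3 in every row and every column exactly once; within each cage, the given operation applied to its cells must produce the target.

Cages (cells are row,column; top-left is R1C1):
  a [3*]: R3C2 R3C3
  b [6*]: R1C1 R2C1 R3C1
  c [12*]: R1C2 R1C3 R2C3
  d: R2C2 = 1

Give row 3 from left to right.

The 3 cells of cage c must have product 12, so R1C2 = 2.
Cage c needs product 12, leaving R1C3 = 3.
D is a freebie, so R2C2 = 1.
Cage c needs product 12, which forces R2C3 = 2.
1 is placed in column 2, so R3C2 = 3.
3 is placed in column 3, which forces R3C3 = 1.
3 is placed in row 1, which forces R1C1 = 1.
Row 2 already has 2, which forces R2C1 = 3.
Row 3 now contains 1; hence R3C1 = 2.
The full grid is 1 2 3 / 3 1 2 / 2 3 1.

2 3 1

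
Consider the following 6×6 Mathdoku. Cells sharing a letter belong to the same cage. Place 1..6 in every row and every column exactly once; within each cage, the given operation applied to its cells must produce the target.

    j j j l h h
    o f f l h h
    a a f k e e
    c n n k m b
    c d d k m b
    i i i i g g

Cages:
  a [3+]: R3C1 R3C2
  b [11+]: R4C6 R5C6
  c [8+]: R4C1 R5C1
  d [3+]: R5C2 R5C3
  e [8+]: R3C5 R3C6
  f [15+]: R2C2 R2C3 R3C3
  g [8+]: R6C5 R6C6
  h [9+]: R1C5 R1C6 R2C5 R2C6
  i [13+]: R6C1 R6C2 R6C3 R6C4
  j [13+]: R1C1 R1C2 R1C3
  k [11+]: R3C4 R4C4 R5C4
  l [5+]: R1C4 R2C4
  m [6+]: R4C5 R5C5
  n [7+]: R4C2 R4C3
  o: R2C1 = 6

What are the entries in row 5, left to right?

O is a freebie; hence R2C1 = 6.
The 3 cells of cage f must have sum 15, leaving R3C3 = 6.
Cage j has sum 13, leaving R1C2 = 6.
In row 3, 4 can only go at R3C4, so R3C4 = 4.
Row 5 needs a 3, and only R5C1 is open for it.
3 is placed in column 1; hence R4C1 = 5.
5 is placed in row 4; hence R4C6 = 6.
Column 6 now contains 6, so R5C6 = 5.
Cage e needs two cells with sum 8, so R3C5 = 5.
5 is placed in column 6; hence R3C6 = 3.
Cage k has sum 11, leaving R4C4 = 1.
Cage k has sum 11, leaving R5C4 = 6.
Column 5 already has 5; hence R6C5 = 6.
3 is placed in column 6, so R6C6 = 2.
In row 1, 5 can only go at R1C3, so R1C3 = 5.
Cage j needs sum 13, which forces R1C1 = 2.
Row 1 now contains 2, leaving R1C4 = 3.
Row 1 already has 3, which forces R1C5 = 1.
1 is placed in row 1, so R1C6 = 4.
Cage f needs sum 15, which forces R2C2 = 5.
Column 3 already has 5; hence R2C3 = 4.
Column 4 now contains 3, leaving R2C4 = 2.
Column 5 already has 1, leaving R2C5 = 3.
Column 6 already has 4; hence R2C6 = 1.
Column 1 already has 2, leaving R3C1 = 1.
Row 3 already has 1, leaving R3C2 = 2.
Column 3 already has 4, which forces R4C3 = 3.
Column 2 now contains 2, which forces R5C2 = 1.
1 is placed in row 5, leaving R5C3 = 2.
2 is placed in row 5; hence R5C5 = 4.
Column 1 now contains 1, which forces R6C1 = 4.
4 is placed in row 6; hence R6C2 = 3.
Column 3 already has 3, leaving R6C3 = 1.
Column 4 now contains 3; hence R6C4 = 5.
Row 4 now contains 3, leaving R4C2 = 4.
Column 5 now contains 4, which forces R4C5 = 2.
The full grid is 2 6 5 3 1 4 / 6 5 4 2 3 1 / 1 2 6 4 5 3 / 5 4 3 1 2 6 / 3 1 2 6 4 5 / 4 3 1 5 6 2.

3 1 2 6 4 5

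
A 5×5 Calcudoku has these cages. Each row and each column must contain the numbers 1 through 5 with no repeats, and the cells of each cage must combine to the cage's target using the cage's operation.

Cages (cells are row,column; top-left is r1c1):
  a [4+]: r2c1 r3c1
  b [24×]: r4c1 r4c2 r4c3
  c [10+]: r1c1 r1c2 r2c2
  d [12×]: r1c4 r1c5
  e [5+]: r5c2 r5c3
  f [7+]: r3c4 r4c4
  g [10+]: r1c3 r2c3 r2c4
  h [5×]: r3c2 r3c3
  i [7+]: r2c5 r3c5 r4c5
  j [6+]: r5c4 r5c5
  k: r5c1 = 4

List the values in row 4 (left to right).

Cage k is a single given cell; hence r5c1 = 4.
The only place for 1 in row 4 is r4c5.
The two cells of cage j must have sum 6, which forces r5c4 = 1.
Column 5 now contains 1, so r5c5 = 5.
In row 4, 5 can only go at r4c4, so r4c4 = 5.
Cage f's pair has sum 7, so r3c4 = 2.
Row 3 now contains 2, which forces r3c5 = 4.
The two cells of cage d must have product 12, so r1c4 = 4.
Column 5 already has 4; hence r1c5 = 3.
4 is placed in column 4; hence r2c4 = 3.
Column 5 already has 4, which forces r2c5 = 2.
The 3 cells of cage g must have sum 10, so r1c3 = 2.
3 is placed in row 2, which forces r2c1 = 1.
Cage c needs sum 10; hence r2c2 = 4.
Cage g has sum 10, so r2c3 = 5.
The two cells of cage a must have sum 4, so r3c1 = 3.
5 is placed in column 3; hence r3c3 = 1.
Column 1 now contains 3; hence r4c1 = 2.
Row 4 now contains 2, so r4c2 = 3.
Row 4 already has 3, leaving r4c3 = 4.
Column 2 already has 3, which forces r5c2 = 2.
Column 3 now contains 2; hence r5c3 = 3.
1 is placed in column 1, leaving r1c1 = 5.
Cage c has sum 10, so r1c2 = 1.
Row 3 already has 1, so r3c2 = 5.
Completed grid: 5 1 2 4 3 / 1 4 5 3 2 / 3 5 1 2 4 / 2 3 4 5 1 / 4 2 3 1 5.

2 3 4 5 1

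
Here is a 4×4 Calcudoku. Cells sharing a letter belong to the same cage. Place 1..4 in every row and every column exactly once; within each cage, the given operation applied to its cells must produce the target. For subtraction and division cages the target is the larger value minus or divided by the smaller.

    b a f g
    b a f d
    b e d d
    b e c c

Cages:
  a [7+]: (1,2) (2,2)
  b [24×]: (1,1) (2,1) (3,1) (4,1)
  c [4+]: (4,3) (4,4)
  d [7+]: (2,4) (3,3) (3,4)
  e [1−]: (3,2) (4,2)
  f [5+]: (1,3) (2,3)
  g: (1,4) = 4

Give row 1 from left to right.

Cage g is a single given cell; hence (1,4) = 4.
Row 1 now contains 4, which forces (1,2) = 3.
Cage a needs two cells with sum 7; hence (2,2) = 4.
Cage f's pair has sum 5, leaving (1,3) = 2.
Cage f's pair has sum 5, which forces (2,3) = 3.
Column 3 already has 3, so (3,3) = 4.
Column 3 already has 3, so (4,3) = 1.
Row 4 now contains 1, leaving (4,4) = 3.
2 is placed in row 1, leaving (1,1) = 1.
Cage b needs product 24, which forces (2,1) = 2.
Row 2 now contains 2, which forces (2,4) = 1.
The 4 cells of cage b must have product 24, which forces (3,1) = 3.
Cage e needs two cells with difference 1, leaving (3,2) = 1.
Column 4 now contains 1, so (3,4) = 2.
The 4 cells of cage b must have product 24, which forces (4,1) = 4.
Row 4 now contains 1, which forces (4,2) = 2.
The full grid is 1 3 2 4 / 2 4 3 1 / 3 1 4 2 / 4 2 1 3.

1 3 2 4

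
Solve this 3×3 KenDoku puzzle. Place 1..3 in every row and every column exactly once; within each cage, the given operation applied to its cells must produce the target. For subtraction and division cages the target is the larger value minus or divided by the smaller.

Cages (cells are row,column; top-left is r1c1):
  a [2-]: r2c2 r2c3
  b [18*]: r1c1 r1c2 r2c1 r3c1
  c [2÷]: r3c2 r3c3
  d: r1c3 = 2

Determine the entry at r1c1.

Cage b has product 18, which forces r1c2 = 3.
Cage d is given; hence r1c3 = 2.
Column 2 now contains 3, which forces r2c2 = 1.
Row 2 now contains 1, leaving r2c3 = 3.
Column 2 now contains 1, which forces r3c2 = 2.
2 is placed in column 3, leaving r3c3 = 1.
Row 1 now contains 2, leaving r1c1 = 1.
3 is placed in row 2, so r2c1 = 2.
Row 3 already has 1, so r3c1 = 3.
Completed grid: 1 3 2 / 2 1 3 / 3 2 1.

1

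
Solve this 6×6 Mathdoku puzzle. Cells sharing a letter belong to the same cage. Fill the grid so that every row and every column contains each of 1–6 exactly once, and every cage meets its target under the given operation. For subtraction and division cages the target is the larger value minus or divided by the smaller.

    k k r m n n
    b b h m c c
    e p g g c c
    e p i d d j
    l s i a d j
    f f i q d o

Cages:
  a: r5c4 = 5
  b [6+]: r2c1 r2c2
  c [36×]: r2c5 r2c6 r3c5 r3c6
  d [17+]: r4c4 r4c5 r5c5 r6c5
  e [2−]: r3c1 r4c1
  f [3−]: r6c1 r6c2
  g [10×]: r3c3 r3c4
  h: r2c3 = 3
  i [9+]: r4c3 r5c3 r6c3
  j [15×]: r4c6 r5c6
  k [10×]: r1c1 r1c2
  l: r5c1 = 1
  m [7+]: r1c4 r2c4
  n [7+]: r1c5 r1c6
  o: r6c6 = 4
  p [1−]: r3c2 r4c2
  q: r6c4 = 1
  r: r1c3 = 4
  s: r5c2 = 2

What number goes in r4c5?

R is a freebie, so r1c3 = 4.
Cage h is given, leaving r2c3 = 3.
L is a freebie, leaving r5c1 = 1.
Cage s is a single given cell, which forces r5c2 = 2.
Cage a is a single given cell; hence r5c4 = 5.
5 is placed in row 5, which forces r5c6 = 3.
Cage q is given, so r6c4 = 1.
Cage o is given, so r6c6 = 4.
Cage k's pair has product 10; hence r1c1 = 2.
2 is placed in column 2, leaving r1c2 = 5.
The two cells of cage m must have sum 7, so r1c4 = 3.
Column 1 already has 2, so r2c1 = 5.
Cage m's pair has sum 7, leaving r2c4 = 4.
Cage g needs two cells with product 10, leaving r3c3 = 5.
5 is placed in column 4, leaving r3c4 = 2.
Cage i has sum 9, which forces r4c3 = 1.
Column 4 now contains 2, which forces r4c4 = 6.
Column 6 now contains 3, so r4c6 = 5.
5 is placed in row 5; hence r5c3 = 6.
Row 5 already has 6, leaving r5c5 = 4.
The 3 cells of cage i must have sum 9, leaving r6c3 = 2.
Row 2 now contains 4, so r2c2 = 1.
Cage e's pair has difference 2, which forces r3c1 = 6.
Row 3 already has 6; hence r3c6 = 1.
The two cells of cage e must have difference 2, leaving r4c1 = 4.
Row 4 now contains 4, which forces r4c2 = 3.
Cage d has sum 17, leaving r4c5 = 2.
6 is placed in column 1, so r6c1 = 3.
Column 2 now contains 3; hence r6c2 = 6.
The 4 cells of cage d must have sum 17, which forces r6c5 = 5.
Cage n needs two cells with sum 7, which forces r1c5 = 1.
1 is placed in column 6, leaving r1c6 = 6.
Column 5 now contains 2, which forces r2c5 = 6.
Cage c has product 36, so r2c6 = 2.
Column 2 now contains 3; hence r3c2 = 4.
1 is placed in row 3, leaving r3c5 = 3.
Completed grid: 2 5 4 3 1 6 / 5 1 3 4 6 2 / 6 4 5 2 3 1 / 4 3 1 6 2 5 / 1 2 6 5 4 3 / 3 6 2 1 5 4.

2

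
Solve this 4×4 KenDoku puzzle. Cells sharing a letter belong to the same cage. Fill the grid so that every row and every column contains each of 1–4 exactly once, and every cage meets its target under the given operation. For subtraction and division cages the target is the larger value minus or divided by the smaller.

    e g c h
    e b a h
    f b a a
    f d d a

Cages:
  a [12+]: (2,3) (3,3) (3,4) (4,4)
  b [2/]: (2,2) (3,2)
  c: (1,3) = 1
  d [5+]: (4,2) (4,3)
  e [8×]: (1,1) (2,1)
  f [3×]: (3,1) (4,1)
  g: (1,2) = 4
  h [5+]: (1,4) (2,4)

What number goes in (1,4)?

G is a freebie, which forces (1,2) = 4.
Cage c is a single given cell, which forces (1,3) = 1.
Row 1 already has 4; hence (1,1) = 2.
2 is placed in row 1, leaving (1,4) = 3.
Cage e's pair has product 8, leaving (2,1) = 4.
Column 4 already has 3; hence (2,4) = 2.
Row 2 now contains 2, leaving (2,2) = 1.
Row 2 now contains 2, so (2,3) = 3.
Cage b's pair has quotient 2, leaving (3,2) = 2.
Cage a needs sum 12; hence (3,3) = 4.
Cage a has sum 12, so (3,4) = 1.
2 is placed in column 2, leaving (4,2) = 3.
Column 3 already has 4, leaving (4,3) = 2.
Cage a needs sum 12, which forces (4,4) = 4.
1 is placed in row 3; hence (3,1) = 3.
Row 4 already has 3, so (4,1) = 1.
Completed grid: 2 4 1 3 / 4 1 3 2 / 3 2 4 1 / 1 3 2 4.

3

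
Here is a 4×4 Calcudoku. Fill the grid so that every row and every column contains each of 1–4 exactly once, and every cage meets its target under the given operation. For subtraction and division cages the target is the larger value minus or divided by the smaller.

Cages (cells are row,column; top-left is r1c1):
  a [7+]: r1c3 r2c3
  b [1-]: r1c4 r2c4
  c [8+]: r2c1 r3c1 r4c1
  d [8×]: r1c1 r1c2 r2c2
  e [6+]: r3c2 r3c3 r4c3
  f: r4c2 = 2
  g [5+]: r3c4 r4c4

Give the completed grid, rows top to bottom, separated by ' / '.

F is a freebie, leaving r4c2 = 2.
Cage d has product 8, which forces r1c1 = 2.
Row 2 needs a 2, and only r2c4 is open for it.
The only place for 2 in row 3 is r3c3.
Column 2 needs a 3, and only r3c2 is open for it.
Cage e has sum 6, so r4c3 = 1.
Row 4 already has 1; hence r4c4 = 4.
Column 4 already has 4, which forces r3c4 = 1.
4 is placed in row 4, leaving r4c1 = 3.
Column 4 already has 1, which forces r1c4 = 3.
Cage c has sum 8; hence r2c1 = 1.
Row 2 already has 1; hence r2c2 = 4.
Row 2 already has 4, so r2c3 = 3.
1 is placed in row 3, so r3c1 = 4.
Column 2 already has 4; hence r1c2 = 1.
3 is placed in row 1, so r1c3 = 4.

2 1 4 3 / 1 4 3 2 / 4 3 2 1 / 3 2 1 4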